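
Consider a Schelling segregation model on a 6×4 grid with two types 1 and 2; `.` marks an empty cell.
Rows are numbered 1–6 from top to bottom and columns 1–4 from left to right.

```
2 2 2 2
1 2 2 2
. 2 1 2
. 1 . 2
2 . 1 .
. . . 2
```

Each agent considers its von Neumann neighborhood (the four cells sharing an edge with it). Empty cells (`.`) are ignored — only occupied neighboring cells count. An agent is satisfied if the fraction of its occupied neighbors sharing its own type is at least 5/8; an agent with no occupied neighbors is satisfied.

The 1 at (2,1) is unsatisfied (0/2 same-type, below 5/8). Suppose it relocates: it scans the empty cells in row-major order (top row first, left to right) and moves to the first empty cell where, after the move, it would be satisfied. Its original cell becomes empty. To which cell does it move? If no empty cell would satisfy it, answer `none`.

(4,3)

Vacating (2,1). Empty cells in order:
  (3,1): 0/1 same-type → still unsatisfied.
  (4,1): 1/2 same-type → still unsatisfied.
  (4,3): 3/4 same-type → satisfied — stop here.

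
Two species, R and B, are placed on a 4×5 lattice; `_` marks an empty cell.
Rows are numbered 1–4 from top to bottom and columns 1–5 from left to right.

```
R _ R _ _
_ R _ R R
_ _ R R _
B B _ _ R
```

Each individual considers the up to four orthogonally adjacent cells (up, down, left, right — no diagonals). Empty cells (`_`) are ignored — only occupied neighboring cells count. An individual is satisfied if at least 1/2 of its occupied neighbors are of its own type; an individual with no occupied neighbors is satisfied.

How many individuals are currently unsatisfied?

(1,1)R 0/0 satisfied
(1,3)R 0/0 satisfied
(2,2)R 0/0 satisfied
(2,4)R 2/2 satisfied
(2,5)R 1/1 satisfied
(3,3)R 1/1 satisfied
(3,4)R 2/2 satisfied
(4,1)B 1/1 satisfied
(4,2)B 1/1 satisfied
(4,5)R 0/0 satisfied
Every one meets the threshold.

0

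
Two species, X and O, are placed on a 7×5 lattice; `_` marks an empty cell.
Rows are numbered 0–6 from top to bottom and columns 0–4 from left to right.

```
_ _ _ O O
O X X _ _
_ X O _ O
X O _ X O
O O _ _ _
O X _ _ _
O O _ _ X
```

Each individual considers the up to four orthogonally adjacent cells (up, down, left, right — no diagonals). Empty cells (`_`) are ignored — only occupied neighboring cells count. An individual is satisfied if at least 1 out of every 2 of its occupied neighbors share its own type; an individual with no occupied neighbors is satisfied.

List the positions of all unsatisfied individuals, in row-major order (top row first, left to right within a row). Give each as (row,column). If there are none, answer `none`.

(1,0), (2,1), (2,2), (3,0), (3,1), (3,3), (5,1)

(0,3)O 1/1 satisfied
(0,4)O 1/1 satisfied
(1,0)O 0/1 not
(1,1)X 2/3 satisfied
(1,2)X 1/2 satisfied
(2,1)X 1/3 not
(2,2)O 0/2 not
(2,4)O 1/1 satisfied
(3,0)X 0/2 not
(3,1)O 1/3 not
(3,3)X 0/1 not
(3,4)O 1/2 satisfied
(4,0)O 2/3 satisfied
(4,1)O 2/3 satisfied
(5,0)O 2/3 satisfied
(5,1)X 0/3 not
(6,0)O 2/2 satisfied
(6,1)O 1/2 satisfied
(6,4)X 0/0 satisfied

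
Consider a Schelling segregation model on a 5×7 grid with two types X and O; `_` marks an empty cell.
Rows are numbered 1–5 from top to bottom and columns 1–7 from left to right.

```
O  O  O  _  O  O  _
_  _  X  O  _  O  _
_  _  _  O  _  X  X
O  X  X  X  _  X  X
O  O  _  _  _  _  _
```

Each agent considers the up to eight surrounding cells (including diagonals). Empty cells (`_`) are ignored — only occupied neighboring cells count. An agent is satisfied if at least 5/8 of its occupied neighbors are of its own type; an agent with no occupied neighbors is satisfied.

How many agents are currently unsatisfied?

7

Row 1: (1,1)O 1/1 ok · (1,2)O 2/3 ok · (1,3)O 2/3 ok · (1,5)O 3/3 ok · (1,6)O 2/2 ok
Row 2: (2,3)X 0/4 unhappy · (2,4)O 3/4 ok · (2,6)O 2/4 unhappy
Row 3: (3,4)O 1/4 unhappy · (3,6)X 3/4 ok · (3,7)X 3/4 ok
Row 4: (4,1)O 2/3 ok · (4,2)X 1/4 unhappy · (4,3)X 2/4 unhappy · (4,4)X 1/2 unhappy · (4,6)X 3/3 ok · (4,7)X 3/3 ok
Row 5: (5,1)O 2/3 ok · (5,2)O 2/4 unhappy
Unsatisfied: (2,3), (2,6), (3,4), (4,2), (4,3), (4,4), (5,2) — 7 in total.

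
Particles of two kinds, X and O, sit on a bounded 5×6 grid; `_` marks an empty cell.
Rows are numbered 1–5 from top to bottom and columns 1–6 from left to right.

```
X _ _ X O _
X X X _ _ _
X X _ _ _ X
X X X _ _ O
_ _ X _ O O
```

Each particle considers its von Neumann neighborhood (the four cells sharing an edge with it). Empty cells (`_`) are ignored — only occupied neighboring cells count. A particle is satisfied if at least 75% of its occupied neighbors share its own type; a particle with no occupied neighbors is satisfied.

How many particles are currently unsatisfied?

4

Row 1: (1,1)X 1/1 ✓ · (1,4)X 0/1 ✗ · (1,5)O 0/1 ✗
Row 2: (2,1)X 3/3 ✓ · (2,2)X 3/3 ✓ · (2,3)X 1/1 ✓
Row 3: (3,1)X 3/3 ✓ · (3,2)X 3/3 ✓ · (3,6)X 0/1 ✗
Row 4: (4,1)X 2/2 ✓ · (4,2)X 3/3 ✓ · (4,3)X 2/2 ✓ · (4,6)O 1/2 ✗
Row 5: (5,3)X 1/1 ✓ · (5,5)O 1/1 ✓ · (5,6)O 2/2 ✓
Unsatisfied: (1,4), (1,5), (3,6), (4,6) — 4 in total.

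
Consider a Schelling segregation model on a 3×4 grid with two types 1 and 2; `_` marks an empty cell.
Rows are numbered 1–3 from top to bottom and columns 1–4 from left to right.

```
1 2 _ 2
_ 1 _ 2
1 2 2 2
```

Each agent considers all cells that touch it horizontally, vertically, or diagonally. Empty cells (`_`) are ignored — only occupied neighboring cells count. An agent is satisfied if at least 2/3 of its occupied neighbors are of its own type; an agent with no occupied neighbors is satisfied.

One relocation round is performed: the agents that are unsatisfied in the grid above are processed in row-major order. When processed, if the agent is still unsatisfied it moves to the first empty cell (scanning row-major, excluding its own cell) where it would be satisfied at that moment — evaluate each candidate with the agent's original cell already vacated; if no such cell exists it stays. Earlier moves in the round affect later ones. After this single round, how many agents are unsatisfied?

Initially unsatisfied (in order): (1,1), (1,2), (2,2), (3,1), (3,2).
  (1,1): no empty cell satisfies it; stays.
  (1,2) → (1,3).
  (2,2) → (2,1).
  (3,1) → (1,2).
  (3,2) → (2,3).
Resulting grid:
1 1 2 2
1 _ 2 2
_ _ 2 2
Unsatisfied now: (1,2).

1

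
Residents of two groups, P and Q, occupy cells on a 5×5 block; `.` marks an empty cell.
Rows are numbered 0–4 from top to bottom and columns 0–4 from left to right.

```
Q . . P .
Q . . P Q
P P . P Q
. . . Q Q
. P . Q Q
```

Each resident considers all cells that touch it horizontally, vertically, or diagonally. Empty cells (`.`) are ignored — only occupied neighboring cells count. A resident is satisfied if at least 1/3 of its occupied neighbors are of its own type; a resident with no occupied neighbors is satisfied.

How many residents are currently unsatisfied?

Row 0: (0,0)Q 1/1 ok · (0,3)P 1/2 ok
Row 1: (1,0)Q 1/3 ok · (1,3)P 2/4 ok · (1,4)Q 1/4 unhappy
Row 2: (2,0)P 1/2 ok · (2,1)P 1/2 ok · (2,3)P 1/5 unhappy · (2,4)Q 3/5 ok
Row 3: (3,3)Q 4/5 ok · (3,4)Q 4/5 ok
Row 4: (4,1)P 0/0 ok · (4,3)Q 3/3 ok · (4,4)Q 3/3 ok
Unsatisfied: (1,4), (2,3) — 2 in total.

2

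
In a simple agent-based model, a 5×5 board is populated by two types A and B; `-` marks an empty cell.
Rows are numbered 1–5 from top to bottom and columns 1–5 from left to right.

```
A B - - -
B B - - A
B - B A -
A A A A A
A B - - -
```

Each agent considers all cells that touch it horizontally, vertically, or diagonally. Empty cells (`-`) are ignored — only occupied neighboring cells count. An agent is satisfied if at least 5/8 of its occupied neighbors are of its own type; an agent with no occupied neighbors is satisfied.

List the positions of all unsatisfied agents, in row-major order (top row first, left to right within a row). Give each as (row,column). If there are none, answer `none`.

(1,1), (3,1), (3,3), (4,1), (4,2), (4,3), (5,2)

(1,1)A 0/3 unhappy
(1,2)B 2/3 ok
(2,1)B 3/4 ok
(2,2)B 4/5 ok
(2,5)A 1/1 ok
(3,1)B 2/4 unhappy
(3,3)B 1/5 unhappy
(3,4)A 4/5 ok
(4,1)A 2/4 unhappy
(4,2)A 3/6 unhappy
(4,3)A 3/5 unhappy
(4,4)A 3/4 ok
(4,5)A 2/2 ok
(5,1)A 2/3 ok
(5,2)B 0/4 unhappy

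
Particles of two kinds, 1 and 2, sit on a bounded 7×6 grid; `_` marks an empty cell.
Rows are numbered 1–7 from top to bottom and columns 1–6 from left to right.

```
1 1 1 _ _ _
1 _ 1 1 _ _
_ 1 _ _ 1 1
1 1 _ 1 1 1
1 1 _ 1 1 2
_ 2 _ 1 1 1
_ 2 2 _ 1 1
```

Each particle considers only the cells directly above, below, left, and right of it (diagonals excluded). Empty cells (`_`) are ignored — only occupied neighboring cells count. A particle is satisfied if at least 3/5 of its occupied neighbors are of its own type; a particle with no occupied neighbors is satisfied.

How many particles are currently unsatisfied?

(1,1)1 2/2 satisfied
(1,2)1 2/2 satisfied
(1,3)1 2/2 satisfied
(2,1)1 1/1 satisfied
(2,3)1 2/2 satisfied
(2,4)1 1/1 satisfied
(3,2)1 1/1 satisfied
(3,5)1 2/2 satisfied
(3,6)1 2/2 satisfied
(4,1)1 2/2 satisfied
(4,2)1 3/3 satisfied
(4,4)1 2/2 satisfied
(4,5)1 4/4 satisfied
(4,6)1 2/3 satisfied
(5,1)1 2/2 satisfied
(5,2)1 2/3 satisfied
(5,4)1 3/3 satisfied
(5,5)1 3/4 satisfied
(5,6)2 0/3 not
(6,2)2 1/2 not
(6,4)1 2/2 satisfied
(6,5)1 4/4 satisfied
(6,6)1 2/3 satisfied
(7,2)2 2/2 satisfied
(7,3)2 1/1 satisfied
(7,5)1 2/2 satisfied
(7,6)1 2/2 satisfied
Unsatisfied: (5,6), (6,2) — 2 in total.

2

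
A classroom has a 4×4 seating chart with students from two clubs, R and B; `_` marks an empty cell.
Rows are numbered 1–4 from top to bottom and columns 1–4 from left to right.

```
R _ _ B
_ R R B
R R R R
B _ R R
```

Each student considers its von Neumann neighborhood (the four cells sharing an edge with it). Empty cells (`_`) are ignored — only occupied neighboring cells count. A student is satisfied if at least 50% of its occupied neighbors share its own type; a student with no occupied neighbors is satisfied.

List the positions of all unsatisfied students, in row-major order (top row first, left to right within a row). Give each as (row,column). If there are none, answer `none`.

(2,4), (4,1)

(1,1)R 0/0 ok
(1,4)B 1/1 ok
(2,2)R 2/2 ok
(2,3)R 2/3 ok
(2,4)B 1/3 unhappy
(3,1)R 1/2 ok
(3,2)R 3/3 ok
(3,3)R 4/4 ok
(3,4)R 2/3 ok
(4,1)B 0/1 unhappy
(4,3)R 2/2 ok
(4,4)R 2/2 ok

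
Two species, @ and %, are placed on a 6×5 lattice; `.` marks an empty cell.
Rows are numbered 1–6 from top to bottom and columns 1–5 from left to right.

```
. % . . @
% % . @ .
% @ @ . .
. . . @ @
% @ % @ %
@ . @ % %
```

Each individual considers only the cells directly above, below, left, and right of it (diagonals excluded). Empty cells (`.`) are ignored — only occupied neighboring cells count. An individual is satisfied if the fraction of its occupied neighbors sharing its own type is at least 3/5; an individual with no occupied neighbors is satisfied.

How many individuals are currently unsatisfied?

11

(1,2)% 1/1 satisfied
(1,5)@ 0/0 satisfied
(2,1)% 2/2 satisfied
(2,2)% 2/3 satisfied
(2,4)@ 0/0 satisfied
(3,1)% 1/2 not
(3,2)@ 1/3 not
(3,3)@ 1/1 satisfied
(4,4)@ 2/2 satisfied
(4,5)@ 1/2 not
(5,1)% 0/2 not
(5,2)@ 0/2 not
(5,3)% 0/3 not
(5,4)@ 1/4 not
(5,5)% 1/3 not
(6,1)@ 0/1 not
(6,3)@ 0/2 not
(6,4)% 1/3 not
(6,5)% 2/2 satisfied
Unsatisfied: (3,1), (3,2), (4,5), (5,1), (5,2), (5,3), (5,4), (5,5), (6,1), (6,3), (6,4) — 11 in total.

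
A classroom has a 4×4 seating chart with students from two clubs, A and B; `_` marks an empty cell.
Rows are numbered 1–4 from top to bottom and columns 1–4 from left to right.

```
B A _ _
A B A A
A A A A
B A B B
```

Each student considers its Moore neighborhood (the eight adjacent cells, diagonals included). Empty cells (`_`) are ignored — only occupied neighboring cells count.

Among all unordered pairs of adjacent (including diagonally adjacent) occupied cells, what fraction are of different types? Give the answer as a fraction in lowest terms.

Scan each occupied cell's neighbors to the right and below (and the two forward diagonals) so each pair is counted once.
From row 1: 3 unlike of 6 pairs (running 3/6).
From row 2: 5 unlike of 13 pairs (running 8/19).
From row 3: 7 unlike of 13 pairs (running 15/32).
From row 4: 2 unlike of 3 pairs (running 17/35).
Total adjacent occupied pairs: 35; unlike-type pairs: 17.
17/35 is already in lowest terms.

17/35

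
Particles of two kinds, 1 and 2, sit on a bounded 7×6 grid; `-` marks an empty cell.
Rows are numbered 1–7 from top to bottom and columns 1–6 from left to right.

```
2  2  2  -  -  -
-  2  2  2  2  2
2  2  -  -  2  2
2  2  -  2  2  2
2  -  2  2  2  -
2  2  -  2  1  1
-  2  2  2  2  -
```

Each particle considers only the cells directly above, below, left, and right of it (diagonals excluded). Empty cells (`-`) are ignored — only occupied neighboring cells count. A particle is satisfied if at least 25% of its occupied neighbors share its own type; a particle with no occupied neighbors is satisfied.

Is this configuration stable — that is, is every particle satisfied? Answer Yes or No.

Yes

Row 1: (1,1)2 1/1 satisfied · (1,2)2 3/3 satisfied · (1,3)2 2/2 satisfied
Row 2: (2,2)2 3/3 satisfied · (2,3)2 3/3 satisfied · (2,4)2 2/2 satisfied · (2,5)2 3/3 satisfied · (2,6)2 2/2 satisfied
Row 3: (3,1)2 2/2 satisfied · (3,2)2 3/3 satisfied · (3,5)2 3/3 satisfied · (3,6)2 3/3 satisfied
Row 4: (4,1)2 3/3 satisfied · (4,2)2 2/2 satisfied · (4,4)2 2/2 satisfied · (4,5)2 4/4 satisfied · (4,6)2 2/2 satisfied
Row 5: (5,1)2 2/2 satisfied · (5,3)2 1/1 satisfied · (5,4)2 4/4 satisfied · (5,5)2 2/3 satisfied
Row 6: (6,1)2 2/2 satisfied · (6,2)2 2/2 satisfied · (6,4)2 2/3 satisfied · (6,5)1 1/4 satisfied · (6,6)1 1/1 satisfied
Row 7: (7,2)2 2/2 satisfied · (7,3)2 2/2 satisfied · (7,4)2 3/3 satisfied · (7,5)2 1/2 satisfied
All meet the threshold, so the configuration is stable.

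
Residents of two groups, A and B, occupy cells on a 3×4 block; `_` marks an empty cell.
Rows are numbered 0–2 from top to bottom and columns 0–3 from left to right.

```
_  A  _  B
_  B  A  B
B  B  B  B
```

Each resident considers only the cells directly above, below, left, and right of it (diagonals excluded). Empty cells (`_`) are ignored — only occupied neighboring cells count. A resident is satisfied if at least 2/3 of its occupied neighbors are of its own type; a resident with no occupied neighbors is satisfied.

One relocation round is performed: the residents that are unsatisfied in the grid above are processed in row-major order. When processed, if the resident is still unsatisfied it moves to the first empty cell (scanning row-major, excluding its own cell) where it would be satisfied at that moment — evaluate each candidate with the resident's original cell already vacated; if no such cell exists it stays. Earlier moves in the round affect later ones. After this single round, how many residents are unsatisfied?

2

Initially unsatisfied (in order): (0,1), (1,1), (1,2).
  (0,1) → (0,0).
  (1,1): no empty cell satisfies it; stays.
  (1,2): no empty cell satisfies it; stays.
Resulting grid:
A _ _ B
_ B A B
B B B B
Unsatisfied now: (1,1), (1,2).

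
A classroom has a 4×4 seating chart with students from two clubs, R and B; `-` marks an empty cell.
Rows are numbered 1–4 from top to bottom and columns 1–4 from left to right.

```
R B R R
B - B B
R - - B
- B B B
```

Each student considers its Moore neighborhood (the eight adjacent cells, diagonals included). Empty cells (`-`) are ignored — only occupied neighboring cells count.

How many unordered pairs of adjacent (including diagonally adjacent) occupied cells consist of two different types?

Scan each occupied cell's neighbors to the right and below (and the two forward diagonals) so each pair is counted once.
Row 1: R(1,1)–B(1,2)≠ R(1,1)–B(2,1)≠ B(1,2)–R(1,3)≠ B(1,2)–B(2,3)= B(1,2)–B(2,1)= R(1,3)–R(1,4)= R(1,3)–B(2,3)≠ R(1,3)–B(2,4)≠ R(1,4)–B(2,4)≠ R(1,4)–B(2,3)≠  → 7/10 unlike.
Row 2: B(2,1)–R(3,1)≠ B(2,3)–B(2,4)= B(2,3)–B(3,4)= B(2,4)–B(3,4)=  → 1/4 unlike.
Row 3: R(3,1)–B(4,2)≠ B(3,4)–B(4,4)= B(3,4)–B(4,3)=  → 1/3 unlike.
Row 4: B(4,2)–B(4,3)= B(4,3)–B(4,4)=  → 0/2 unlike.
Total adjacent occupied pairs: 19; unlike-type pairs: 9.

9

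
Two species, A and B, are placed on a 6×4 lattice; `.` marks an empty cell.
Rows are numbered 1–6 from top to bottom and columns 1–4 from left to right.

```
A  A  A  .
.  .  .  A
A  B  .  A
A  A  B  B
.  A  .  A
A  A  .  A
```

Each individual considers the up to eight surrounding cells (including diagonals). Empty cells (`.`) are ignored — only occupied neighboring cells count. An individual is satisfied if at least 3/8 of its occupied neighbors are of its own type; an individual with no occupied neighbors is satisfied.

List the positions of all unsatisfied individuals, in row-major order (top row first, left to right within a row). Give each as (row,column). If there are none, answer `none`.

(1,1)A 1/1 satisfied
(1,2)A 2/2 satisfied
(1,3)A 2/2 satisfied
(2,4)A 2/2 satisfied
(3,1)A 2/3 satisfied
(3,2)B 1/4 not
(3,4)A 1/3 not
(4,1)A 3/4 satisfied
(4,2)A 3/5 satisfied
(4,3)B 2/6 not
(4,4)B 1/3 not
(5,2)A 4/5 satisfied
(5,4)A 1/3 not
(6,1)A 2/2 satisfied
(6,2)A 2/2 satisfied
(6,4)A 1/1 satisfied

(3,2), (3,4), (4,3), (4,4), (5,4)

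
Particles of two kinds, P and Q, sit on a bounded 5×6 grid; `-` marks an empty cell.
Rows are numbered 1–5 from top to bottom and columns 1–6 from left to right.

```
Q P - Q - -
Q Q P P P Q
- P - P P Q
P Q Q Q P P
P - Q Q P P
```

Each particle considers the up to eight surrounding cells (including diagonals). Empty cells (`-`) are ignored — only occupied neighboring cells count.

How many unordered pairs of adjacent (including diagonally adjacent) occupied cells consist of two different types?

26

Scan each occupied cell's neighbors to the right and below (and the two forward diagonals) so each pair is counted once.
Row 1: Q(1,1)–P(1,2)≠ Q(1,1)–Q(2,1)= Q(1,1)–Q(2,2)= P(1,2)–Q(2,2)≠ P(1,2)–P(2,3)= P(1,2)–Q(2,1)≠ Q(1,4)–P(2,4)≠ Q(1,4)–P(2,5)≠ Q(1,4)–P(2,3)≠  → 6/9 unlike.
Row 2: Q(2,1)–Q(2,2)= Q(2,1)–P(3,2)≠ Q(2,2)–P(2,3)≠ Q(2,2)–P(3,2)≠ P(2,3)–P(2,4)= P(2,3)–P(3,4)= P(2,3)–P(3,2)= P(2,4)–P(2,5)= P(2,4)–P(3,4)= P(2,4)–P(3,5)= P(2,5)–Q(2,6)≠ P(2,5)–P(3,5)= P(2,5)–Q(3,6)≠ P(2,5)–P(3,4)= Q(2,6)–Q(3,6)= Q(2,6)–P(3,5)≠  → 6/16 unlike.
Row 3: P(3,2)–Q(4,2)≠ P(3,2)–Q(4,3)≠ P(3,2)–P(4,1)= P(3,4)–P(3,5)= P(3,4)–Q(4,4)≠ P(3,4)–P(4,5)= P(3,4)–Q(4,3)≠ P(3,5)–Q(3,6)≠ P(3,5)–P(4,5)= P(3,5)–P(4,6)= P(3,5)–Q(4,4)≠ Q(3,6)–P(4,6)≠ Q(3,6)–P(4,5)≠  → 8/13 unlike.
Row 4: P(4,1)–Q(4,2)≠ P(4,1)–P(5,1)= Q(4,2)–Q(4,3)= Q(4,2)–Q(5,3)= Q(4,2)–P(5,1)≠ Q(4,3)–Q(4,4)= Q(4,3)–Q(5,3)= Q(4,3)–Q(5,4)= Q(4,4)–P(4,5)≠ Q(4,4)–Q(5,4)= Q(4,4)–P(5,5)≠ Q(4,4)–Q(5,3)= P(4,5)–P(4,6)= P(4,5)–P(5,5)= P(4,5)–P(5,6)= P(4,5)–Q(5,4)≠ P(4,6)–P(5,6)= P(4,6)–P(5,5)=  → 5/18 unlike.
Row 5: Q(5,3)–Q(5,4)= Q(5,4)–P(5,5)≠ P(5,5)–P(5,6)=  → 1/3 unlike.
Total adjacent occupied pairs: 59; unlike-type pairs: 26.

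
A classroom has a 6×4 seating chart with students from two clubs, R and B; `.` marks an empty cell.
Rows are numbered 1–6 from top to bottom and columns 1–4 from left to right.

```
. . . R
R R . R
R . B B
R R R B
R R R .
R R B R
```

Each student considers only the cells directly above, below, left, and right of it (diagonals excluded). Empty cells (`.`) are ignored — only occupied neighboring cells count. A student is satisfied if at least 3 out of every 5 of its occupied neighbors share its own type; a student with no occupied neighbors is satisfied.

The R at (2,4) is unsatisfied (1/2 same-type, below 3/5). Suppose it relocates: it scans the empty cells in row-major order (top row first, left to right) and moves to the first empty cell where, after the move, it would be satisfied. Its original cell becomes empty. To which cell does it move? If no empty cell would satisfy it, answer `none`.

(1,1)

Vacating (2,4). Empty cells in order:
  (1,1): 1/1 same-type → satisfied — stop here.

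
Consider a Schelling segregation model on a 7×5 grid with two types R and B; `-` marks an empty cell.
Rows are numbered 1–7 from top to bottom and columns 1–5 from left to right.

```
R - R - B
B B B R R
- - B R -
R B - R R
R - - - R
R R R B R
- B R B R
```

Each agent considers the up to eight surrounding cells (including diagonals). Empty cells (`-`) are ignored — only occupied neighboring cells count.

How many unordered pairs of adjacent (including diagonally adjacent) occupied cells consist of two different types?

Scan each occupied cell's neighbors to the right and below (and the two forward diagonals) so each pair is counted once.
Row 1: R(1,1)–B(2,1)≠ R(1,1)–B(2,2)≠ R(1,3)–B(2,3)≠ R(1,3)–R(2,4)= R(1,3)–B(2,2)≠ B(1,5)–R(2,5)≠ B(1,5)–R(2,4)≠  → 6/7 unlike.
Row 2: B(2,1)–B(2,2)= B(2,2)–B(2,3)= B(2,2)–B(3,3)= B(2,3)–R(2,4)≠ B(2,3)–B(3,3)= B(2,3)–R(3,4)≠ R(2,4)–R(2,5)= R(2,4)–R(3,4)= R(2,4)–B(3,3)≠ R(2,5)–R(3,4)=  → 3/10 unlike.
Row 3: B(3,3)–R(3,4)≠ B(3,3)–R(4,4)≠ B(3,3)–B(4,2)= R(3,4)–R(4,4)= R(3,4)–R(4,5)=  → 2/5 unlike.
Row 4: R(4,1)–B(4,2)≠ R(4,1)–R(5,1)= B(4,2)–R(5,1)≠ R(4,4)–R(4,5)= R(4,4)–R(5,5)= R(4,5)–R(5,5)=  → 2/6 unlike.
Row 5: R(5,1)–R(6,1)= R(5,1)–R(6,2)= R(5,5)–R(6,5)= R(5,5)–B(6,4)≠  → 1/4 unlike.
Row 6: R(6,1)–R(6,2)= R(6,1)–B(7,2)≠ R(6,2)–R(6,3)= R(6,2)–B(7,2)≠ R(6,2)–R(7,3)= R(6,3)–B(6,4)≠ R(6,3)–R(7,3)= R(6,3)–B(7,4)≠ R(6,3)–B(7,2)≠ B(6,4)–R(6,5)≠ B(6,4)–B(7,4)= B(6,4)–R(7,5)≠ B(6,4)–R(7,3)≠ R(6,5)–R(7,5)= R(6,5)–B(7,4)≠  → 9/15 unlike.
Row 7: B(7,2)–R(7,3)≠ R(7,3)–B(7,4)≠ B(7,4)–R(7,5)≠  → 3/3 unlike.
Total adjacent occupied pairs: 50; unlike-type pairs: 26.

26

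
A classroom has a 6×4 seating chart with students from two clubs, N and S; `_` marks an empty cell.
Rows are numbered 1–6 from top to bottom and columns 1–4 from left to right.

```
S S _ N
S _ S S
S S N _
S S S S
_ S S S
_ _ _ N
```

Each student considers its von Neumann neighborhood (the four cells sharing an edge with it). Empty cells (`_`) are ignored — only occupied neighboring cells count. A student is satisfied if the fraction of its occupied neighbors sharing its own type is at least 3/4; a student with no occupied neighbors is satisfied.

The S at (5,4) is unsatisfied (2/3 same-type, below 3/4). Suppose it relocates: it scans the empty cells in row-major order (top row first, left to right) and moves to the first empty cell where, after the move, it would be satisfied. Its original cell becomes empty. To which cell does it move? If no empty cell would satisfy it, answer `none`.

Vacating (5,4). Empty cells in order:
  (1,3): 2/3 same-type → still unsatisfied.
  (2,2): 4/4 same-type → satisfied — stop here.

(2,2)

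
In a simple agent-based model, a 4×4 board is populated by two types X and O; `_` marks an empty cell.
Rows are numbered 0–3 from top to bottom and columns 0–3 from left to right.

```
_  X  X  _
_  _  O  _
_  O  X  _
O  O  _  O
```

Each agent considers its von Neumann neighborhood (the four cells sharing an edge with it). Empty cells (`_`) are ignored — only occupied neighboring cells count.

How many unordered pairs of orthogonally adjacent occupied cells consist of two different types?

3

Scan each occupied cell's neighbors to the right and below so each pair is counted once.
Row 0: X(0,1)–X(0,2)= X(0,2)–O(1,2)≠  → 1/2 unlike.
Row 1: O(1,2)–X(2,2)≠  → 1/1 unlike.
Row 2: O(2,1)–X(2,2)≠ O(2,1)–O(3,1)=  → 1/2 unlike.
Row 3: O(3,0)–O(3,1)=  → 0/1 unlike.
Total adjacent occupied pairs: 6; unlike-type pairs: 3.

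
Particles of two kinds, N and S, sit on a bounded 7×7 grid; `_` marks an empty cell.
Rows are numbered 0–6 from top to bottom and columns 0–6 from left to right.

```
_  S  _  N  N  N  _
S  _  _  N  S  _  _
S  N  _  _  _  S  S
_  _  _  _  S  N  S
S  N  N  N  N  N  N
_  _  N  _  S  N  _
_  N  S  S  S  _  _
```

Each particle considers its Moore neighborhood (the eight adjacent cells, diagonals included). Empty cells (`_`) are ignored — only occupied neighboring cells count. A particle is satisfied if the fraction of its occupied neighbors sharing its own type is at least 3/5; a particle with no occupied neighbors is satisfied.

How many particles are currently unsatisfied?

12

Row 0: (0,1)S 1/1 ok · (0,3)N 2/3 ok · (0,4)N 3/4 ok · (0,5)N 1/2 unhappy
Row 1: (1,0)S 2/3 ok · (1,3)N 2/3 ok · (1,4)S 1/5 unhappy
Row 2: (2,0)S 1/2 unhappy · (2,1)N 0/2 unhappy · (2,5)S 4/5 ok · (2,6)S 2/3 ok
Row 3: (3,4)S 1/5 unhappy · (3,5)N 3/7 unhappy · (3,6)S 2/5 unhappy
Row 4: (4,0)S 0/1 unhappy · (4,1)N 2/3 ok · (4,2)N 3/3 ok · (4,3)N 3/5 ok · (4,4)N 4/6 ok · (4,5)N 4/7 unhappy · (4,6)N 3/4 ok
Row 5: (5,2)N 4/6 ok · (5,4)S 2/6 unhappy · (5,5)N 3/5 ok
Row 6: (6,1)N 1/2 unhappy · (6,2)S 1/3 unhappy · (6,3)S 3/4 ok · (6,4)S 2/3 ok
Unsatisfied: (0,5), (1,4), (2,0), (2,1), (3,4), (3,5), (3,6), (4,0), (4,5), (5,4), (6,1), (6,2) — 12 in total.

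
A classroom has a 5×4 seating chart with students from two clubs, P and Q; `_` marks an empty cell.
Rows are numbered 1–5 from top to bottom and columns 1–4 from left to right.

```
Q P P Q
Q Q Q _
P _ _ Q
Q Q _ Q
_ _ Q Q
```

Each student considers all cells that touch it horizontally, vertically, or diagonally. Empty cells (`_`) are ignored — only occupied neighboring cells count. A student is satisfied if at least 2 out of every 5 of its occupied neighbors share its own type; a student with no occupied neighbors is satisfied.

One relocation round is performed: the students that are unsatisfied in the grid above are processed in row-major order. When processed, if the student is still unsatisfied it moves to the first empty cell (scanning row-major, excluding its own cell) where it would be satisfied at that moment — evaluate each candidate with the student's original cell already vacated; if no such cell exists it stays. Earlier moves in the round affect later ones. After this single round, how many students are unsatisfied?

Initially unsatisfied (in order): (1,2), (1,3), (3,1).
  (1,2): no empty cell satisfies it; stays.
  (1,3): no empty cell satisfies it; stays.
  (3,1): no empty cell satisfies it; stays.
Resulting grid:
Q P P Q
Q Q Q _
P _ _ Q
Q Q _ Q
_ _ Q Q
Unsatisfied now: (1,2), (1,3), (3,1).

3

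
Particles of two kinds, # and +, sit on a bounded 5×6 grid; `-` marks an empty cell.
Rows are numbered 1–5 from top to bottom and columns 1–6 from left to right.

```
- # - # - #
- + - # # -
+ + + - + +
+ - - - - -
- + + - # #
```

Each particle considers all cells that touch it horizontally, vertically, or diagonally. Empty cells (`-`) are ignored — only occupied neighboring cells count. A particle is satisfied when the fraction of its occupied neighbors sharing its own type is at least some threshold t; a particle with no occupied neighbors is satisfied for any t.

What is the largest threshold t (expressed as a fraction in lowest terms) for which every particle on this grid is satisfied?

(1,2)# 0/1
(1,4)# 2/2
(1,6)# 1/1
(2,2)+ 3/4
(2,4)# 2/4
(2,5)# 3/5
(3,1)+ 3/3
(3,2)+ 4/4
(3,3)+ 2/3
(3,5)+ 1/3
(3,6)+ 1/2
(4,1)+ 3/3
(5,2)+ 2/2
(5,3)+ 1/1
(5,5)# 1/1
(5,6)# 1/1
The smallest same-type fraction is 0/1 at (1,2), which reduces to 0/1. Any threshold above that leaves this particle unsatisfied.

0/1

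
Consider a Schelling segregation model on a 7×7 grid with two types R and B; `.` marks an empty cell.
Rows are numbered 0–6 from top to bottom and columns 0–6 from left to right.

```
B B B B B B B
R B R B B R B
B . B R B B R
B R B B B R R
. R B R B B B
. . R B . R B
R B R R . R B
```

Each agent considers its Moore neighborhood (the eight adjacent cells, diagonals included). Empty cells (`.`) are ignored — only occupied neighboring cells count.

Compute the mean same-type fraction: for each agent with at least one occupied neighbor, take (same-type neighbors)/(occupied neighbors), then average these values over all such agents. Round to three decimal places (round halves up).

0.468

(0,0)B 2/3
(0,1)B 3/5
(0,2)B 4/5
(0,3)B 4/5
(0,4)B 4/5
(0,5)B 4/5
(0,6)B 2/3
(1,0)R 0/4
(1,1)B 5/7
(1,2)R 1/7
(1,3)B 6/8
(1,4)B 6/8
(1,5)R 1/8
(1,6)B 3/5
(2,0)B 2/4
(2,2)B 4/7
(2,3)R 1/8
(2,4)B 5/8
(2,5)B 4/8
(2,6)R 3/5
(3,0)B 1/3
(3,1)R 1/6
(3,2)B 3/7
(3,3)B 6/8
(3,4)B 5/8
(3,5)R 2/8
(3,6)R 2/5
(4,1)R 2/5
(4,2)B 3/7
(4,3)R 1/7
(4,4)B 4/7
(4,5)B 4/7
(4,6)B 2/5
(5,2)R 4/7
(5,3)B 2/6
(5,5)R 1/6
(5,6)B 3/5
(6,0)R 0/1
(6,1)B 0/3
(6,2)R 2/4
(6,3)R 2/3
(6,5)R 1/3
(6,6)B 1/3
Sum over 43 agents: 2/3 + 3/5 + 4/5 + 4/5 + 4/5 + 4/5 + 2/3 + 0/4 + 5/7 + 1/7 + 6/8 + 6/8 + 1/8 + 3/5 + 2/4 + 4/7 + 1/8 + 5/8 + 4/8 + 3/5 + 1/3 + 1/6 + 3/7 + 6/8 + 5/8 + 2/8 + 2/5 + 2/5 + 3/7 + 1/7 + 4/7 + 4/7 + 2/5 + 4/7 + 2/6 + 1/6 + 3/5 + 0/1 + 0/3 + 2/4 + 2/3 + 1/3 + 1/3 = 4223/210; mean = 4223/210 ÷ 43 = 4223/9030 = 0.467663… → 0.468.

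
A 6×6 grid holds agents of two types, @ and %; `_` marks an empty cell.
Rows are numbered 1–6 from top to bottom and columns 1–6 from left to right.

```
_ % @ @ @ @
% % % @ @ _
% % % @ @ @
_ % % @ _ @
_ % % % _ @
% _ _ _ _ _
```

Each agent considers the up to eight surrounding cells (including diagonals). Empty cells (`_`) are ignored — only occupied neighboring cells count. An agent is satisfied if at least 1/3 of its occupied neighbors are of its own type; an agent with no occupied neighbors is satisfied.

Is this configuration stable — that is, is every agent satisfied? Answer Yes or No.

Row 1: (1,2)% 3/4 ✓ · (1,3)@ 2/5 ✓ · (1,4)@ 4/5 ✓ · (1,5)@ 4/4 ✓ · (1,6)@ 2/2 ✓
Row 2: (2,1)% 4/4 ✓ · (2,2)% 6/7 ✓ · (2,3)% 4/8 ✓ · (2,4)@ 6/8 ✓ · (2,5)@ 7/7 ✓
Row 3: (3,1)% 4/4 ✓ · (3,2)% 7/7 ✓ · (3,3)% 5/8 ✓ · (3,4)@ 4/7 ✓ · (3,5)@ 6/6 ✓ · (3,6)@ 3/3 ✓
Row 4: (4,2)% 6/6 ✓ · (4,3)% 6/8 ✓ · (4,4)@ 2/6 ✓ · (4,6)@ 3/3 ✓
Row 5: (5,2)% 4/4 ✓ · (5,3)% 4/5 ✓ · (5,4)% 2/3 ✓ · (5,6)@ 1/1 ✓
Row 6: (6,1)% 1/1 ✓
All meet the threshold, so the configuration is stable.

Yes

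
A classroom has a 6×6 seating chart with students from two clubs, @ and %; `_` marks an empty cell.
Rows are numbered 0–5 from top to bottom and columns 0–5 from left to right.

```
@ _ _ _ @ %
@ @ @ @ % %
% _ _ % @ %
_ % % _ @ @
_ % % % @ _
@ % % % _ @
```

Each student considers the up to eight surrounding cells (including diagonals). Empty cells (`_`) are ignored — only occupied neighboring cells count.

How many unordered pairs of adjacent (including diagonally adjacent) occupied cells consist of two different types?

Scan each occupied cell's neighbors to the right and below (and the two forward diagonals) so each pair is counted once.
From row 0: 3 unlike of 8 pairs (running 3/8).
From row 1: 7 unlike of 15 pairs (running 10/23).
From row 2: 5 unlike of 9 pairs (running 15/32).
From row 3: 1 unlike of 10 pairs (running 16/42).
From row 4: 3 unlike of 13 pairs (running 19/55).
From row 5: 1 unlike of 3 pairs (running 20/58).
Total adjacent occupied pairs: 58; unlike-type pairs: 20.

20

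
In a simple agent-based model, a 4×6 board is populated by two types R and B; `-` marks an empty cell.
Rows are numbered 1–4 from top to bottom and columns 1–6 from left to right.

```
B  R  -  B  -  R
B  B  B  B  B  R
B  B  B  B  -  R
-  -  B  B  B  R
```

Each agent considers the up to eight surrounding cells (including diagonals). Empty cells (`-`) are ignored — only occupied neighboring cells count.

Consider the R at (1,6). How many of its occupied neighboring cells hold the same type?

Occupied neighbors of (1,6): (2,5)=B, (2,6)=R.
Same type (R): 1 of 2.

1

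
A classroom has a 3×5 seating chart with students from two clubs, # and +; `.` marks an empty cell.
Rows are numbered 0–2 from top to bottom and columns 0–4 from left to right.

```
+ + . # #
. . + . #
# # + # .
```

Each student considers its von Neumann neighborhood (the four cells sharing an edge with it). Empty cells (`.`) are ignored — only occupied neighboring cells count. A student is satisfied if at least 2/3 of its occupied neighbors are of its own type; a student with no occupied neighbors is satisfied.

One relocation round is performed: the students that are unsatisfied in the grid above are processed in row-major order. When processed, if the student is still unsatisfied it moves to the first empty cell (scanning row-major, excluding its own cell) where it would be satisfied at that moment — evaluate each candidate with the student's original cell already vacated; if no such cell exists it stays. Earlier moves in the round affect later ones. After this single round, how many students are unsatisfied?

1

Initially unsatisfied (in order): (2,1), (2,2), (2,3).
  (2,1) → (1,3).
  (2,2) → (0,2).
  (2,3): now satisfied by earlier moves; stays.
Resulting grid:
+ + + # #
. . + # #
# . . # .
Unsatisfied now: (1,2).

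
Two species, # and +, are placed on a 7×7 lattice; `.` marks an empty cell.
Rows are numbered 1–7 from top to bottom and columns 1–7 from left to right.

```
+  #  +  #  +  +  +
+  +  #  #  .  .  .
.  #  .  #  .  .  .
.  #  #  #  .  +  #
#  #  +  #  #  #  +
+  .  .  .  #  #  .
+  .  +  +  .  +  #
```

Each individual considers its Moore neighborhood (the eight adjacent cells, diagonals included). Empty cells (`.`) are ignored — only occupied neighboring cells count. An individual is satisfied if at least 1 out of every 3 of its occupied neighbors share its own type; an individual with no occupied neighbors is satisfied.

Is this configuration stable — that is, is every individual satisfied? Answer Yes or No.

(1,1)+ 2/3 ok
(1,2)# 1/5 unhappy
(1,3)+ 1/5 unhappy
(1,4)# 2/4 ok
(1,5)+ 1/3 ok
(1,6)+ 2/2 ok
(1,7)+ 1/1 ok
(2,1)+ 2/4 ok
(2,2)+ 3/6 ok
(2,3)# 5/7 ok
(2,4)# 3/5 ok
(3,2)# 3/5 ok
(3,4)# 4/4 ok
(4,2)# 4/5 ok
(4,3)# 6/7 ok
(4,4)# 4/5 ok
(4,6)+ 1/4 unhappy
(4,7)# 1/3 ok
(5,1)# 2/3 ok
(5,2)# 3/5 ok
(5,3)+ 0/5 unhappy
(5,4)# 4/5 ok
(5,5)# 5/6 ok
(5,6)# 4/6 ok
(5,7)+ 1/4 unhappy
(6,1)+ 1/3 ok
(6,5)# 4/6 ok
(6,6)# 4/6 ok
(7,1)+ 1/1 ok
(7,3)+ 1/1 ok
(7,4)+ 1/2 ok
(7,6)+ 0/3 unhappy
(7,7)# 1/2 ok
For instance (1,2) has only 1/5 same-type neighbors, below 1/3.

No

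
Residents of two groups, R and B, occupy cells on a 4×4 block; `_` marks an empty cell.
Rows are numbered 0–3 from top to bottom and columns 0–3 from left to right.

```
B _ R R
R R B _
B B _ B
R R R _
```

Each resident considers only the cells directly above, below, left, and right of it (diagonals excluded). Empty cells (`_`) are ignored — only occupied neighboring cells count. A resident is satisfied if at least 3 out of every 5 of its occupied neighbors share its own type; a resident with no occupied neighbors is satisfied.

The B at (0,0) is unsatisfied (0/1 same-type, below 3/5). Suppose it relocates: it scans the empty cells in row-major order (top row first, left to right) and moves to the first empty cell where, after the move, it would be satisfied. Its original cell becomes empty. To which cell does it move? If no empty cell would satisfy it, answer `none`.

Vacating (0,0). Empty cells in order:
  (0,1): 0/2 same-type → still unsatisfied.
  (1,3): 2/3 same-type → satisfied — stop here.

(1,3)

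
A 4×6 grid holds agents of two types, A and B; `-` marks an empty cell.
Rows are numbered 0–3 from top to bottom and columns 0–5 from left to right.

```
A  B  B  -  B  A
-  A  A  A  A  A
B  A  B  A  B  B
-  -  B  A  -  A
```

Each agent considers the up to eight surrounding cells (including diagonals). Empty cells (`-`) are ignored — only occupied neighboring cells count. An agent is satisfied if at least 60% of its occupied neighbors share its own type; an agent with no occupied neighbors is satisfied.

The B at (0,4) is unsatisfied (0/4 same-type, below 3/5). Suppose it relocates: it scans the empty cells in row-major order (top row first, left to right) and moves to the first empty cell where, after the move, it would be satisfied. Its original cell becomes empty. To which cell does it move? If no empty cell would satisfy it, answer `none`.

Vacating (0,4). Empty cells in order:
  (0,3): 1/4 same-type → still unsatisfied.
  (1,0): 2/5 same-type → still unsatisfied.
  (3,0): 1/2 same-type → still unsatisfied.
  (3,1): 3/4 same-type → satisfied — stop here.

(3,1)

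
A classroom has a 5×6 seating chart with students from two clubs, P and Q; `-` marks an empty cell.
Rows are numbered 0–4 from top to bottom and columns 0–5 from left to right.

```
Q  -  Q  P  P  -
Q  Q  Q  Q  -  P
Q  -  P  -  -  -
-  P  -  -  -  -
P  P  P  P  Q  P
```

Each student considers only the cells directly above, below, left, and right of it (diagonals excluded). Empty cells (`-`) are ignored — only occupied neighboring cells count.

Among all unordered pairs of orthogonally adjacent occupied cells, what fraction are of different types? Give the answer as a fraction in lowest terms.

5/16

Scan each occupied cell's neighbors to the right and below so each pair is counted once.
From row 0: 2 unlike of 5 pairs (running 2/5).
From row 1: 1 unlike of 5 pairs (running 3/10).
From row 3: 0 unlike of 1 pairs (running 3/11).
From row 4: 2 unlike of 5 pairs (running 5/16).
Total adjacent occupied pairs: 16; unlike-type pairs: 5.
5/16 is already in lowest terms.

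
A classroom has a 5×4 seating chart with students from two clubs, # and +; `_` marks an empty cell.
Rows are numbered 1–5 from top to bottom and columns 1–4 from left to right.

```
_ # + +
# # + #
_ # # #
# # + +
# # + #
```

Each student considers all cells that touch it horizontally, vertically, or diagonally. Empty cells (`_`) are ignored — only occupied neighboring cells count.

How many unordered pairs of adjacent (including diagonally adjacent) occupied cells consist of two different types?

Scan each occupied cell's neighbors to the right and below (and the two forward diagonals) so each pair is counted once.
From row 1: 5 unlike of 10 pairs (running 5/10).
From row 2: 5 unlike of 11 pairs (running 10/21).
From row 3: 5 unlike of 10 pairs (running 15/31).
From row 4: 5 unlike of 13 pairs (running 20/44).
From row 5: 2 unlike of 3 pairs (running 22/47).
Total adjacent occupied pairs: 47; unlike-type pairs: 22.

22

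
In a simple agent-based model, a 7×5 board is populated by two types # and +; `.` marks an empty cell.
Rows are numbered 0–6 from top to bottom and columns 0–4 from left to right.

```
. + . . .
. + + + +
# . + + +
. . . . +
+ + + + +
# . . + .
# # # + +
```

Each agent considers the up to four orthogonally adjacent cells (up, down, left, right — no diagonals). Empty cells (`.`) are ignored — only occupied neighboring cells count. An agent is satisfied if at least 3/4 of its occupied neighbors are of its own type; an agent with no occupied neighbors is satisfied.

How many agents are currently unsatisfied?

Row 0: (0,1)+ 1/1 satisfied
Row 1: (1,1)+ 2/2 satisfied · (1,2)+ 3/3 satisfied · (1,3)+ 3/3 satisfied · (1,4)+ 2/2 satisfied
Row 2: (2,0)# 0/0 satisfied · (2,2)+ 2/2 satisfied · (2,3)+ 3/3 satisfied · (2,4)+ 3/3 satisfied
Row 3: (3,4)+ 2/2 satisfied
Row 4: (4,0)+ 1/2 not · (4,1)+ 2/2 satisfied · (4,2)+ 2/2 satisfied · (4,3)+ 3/3 satisfied · (4,4)+ 2/2 satisfied
Row 5: (5,0)# 1/2 not · (5,3)+ 2/2 satisfied
Row 6: (6,0)# 2/2 satisfied · (6,1)# 2/2 satisfied · (6,2)# 1/2 not · (6,3)+ 2/3 not · (6,4)+ 1/1 satisfied
Unsatisfied: (4,0), (5,0), (6,2), (6,3) — 4 in total.

4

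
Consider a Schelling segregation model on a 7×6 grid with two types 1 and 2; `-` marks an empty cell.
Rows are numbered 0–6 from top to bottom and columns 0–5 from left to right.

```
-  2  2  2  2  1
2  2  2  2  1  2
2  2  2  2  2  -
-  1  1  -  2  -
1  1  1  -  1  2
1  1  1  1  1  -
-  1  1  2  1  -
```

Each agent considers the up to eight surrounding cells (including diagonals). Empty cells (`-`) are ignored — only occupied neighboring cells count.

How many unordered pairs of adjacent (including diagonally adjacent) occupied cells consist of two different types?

Scan each occupied cell's neighbors to the right and below (and the two forward diagonals) so each pair is counted once.
Row 0: 2(0,1)–2(0,2)= 2(0,1)–2(1,1)= 2(0,1)–2(1,2)= 2(0,1)–2(1,0)= 2(0,2)–2(0,3)= 2(0,2)–2(1,2)= 2(0,2)–2(1,3)= 2(0,2)–2(1,1)= 2(0,3)–2(0,4)= 2(0,3)–2(1,3)= 2(0,3)–1(1,4)≠ 2(0,3)–2(1,2)= 2(0,4)–1(0,5)≠ 2(0,4)–1(1,4)≠ 2(0,4)–2(1,5)= 2(0,4)–2(1,3)= 1(0,5)–2(1,5)≠ 1(0,5)–1(1,4)=  → 4/18 unlike.
Row 1: 2(1,0)–2(1,1)= 2(1,0)–2(2,0)= 2(1,0)–2(2,1)= 2(1,1)–2(1,2)= 2(1,1)–2(2,1)= 2(1,1)–2(2,2)= 2(1,1)–2(2,0)= 2(1,2)–2(1,3)= 2(1,2)–2(2,2)= 2(1,2)–2(2,3)= 2(1,2)–2(2,1)= 2(1,3)–1(1,4)≠ 2(1,3)–2(2,3)= 2(1,3)–2(2,4)= 2(1,3)–2(2,2)= 1(1,4)–2(1,5)≠ 1(1,4)–2(2,4)≠ 1(1,4)–2(2,3)≠ 2(1,5)–2(2,4)=  → 4/19 unlike.
Row 2: 2(2,0)–2(2,1)= 2(2,0)–1(3,1)≠ 2(2,1)–2(2,2)= 2(2,1)–1(3,1)≠ 2(2,1)–1(3,2)≠ 2(2,2)–2(2,3)= 2(2,2)–1(3,2)≠ 2(2,2)–1(3,1)≠ 2(2,3)–2(2,4)= 2(2,3)–2(3,4)= 2(2,3)–1(3,2)≠ 2(2,4)–2(3,4)=  → 6/12 unlike.
Row 3: 1(3,1)–1(3,2)= 1(3,1)–1(4,1)= 1(3,1)–1(4,2)= 1(3,1)–1(4,0)= 1(3,2)–1(4,2)= 1(3,2)–1(4,1)= 2(3,4)–1(4,4)≠ 2(3,4)–2(4,5)=  → 1/8 unlike.
Row 4: 1(4,0)–1(4,1)= 1(4,0)–1(5,0)= 1(4,0)–1(5,1)= 1(4,1)–1(4,2)= 1(4,1)–1(5,1)= 1(4,1)–1(5,2)= 1(4,1)–1(5,0)= 1(4,2)–1(5,2)= 1(4,2)–1(5,3)= 1(4,2)–1(5,1)= 1(4,4)–2(4,5)≠ 1(4,4)–1(5,4)= 1(4,4)–1(5,3)= 2(4,5)–1(5,4)≠  → 2/14 unlike.
Row 5: 1(5,0)–1(5,1)= 1(5,0)–1(6,1)= 1(5,1)–1(5,2)= 1(5,1)–1(6,1)= 1(5,1)–1(6,2)= 1(5,2)–1(5,3)= 1(5,2)–1(6,2)= 1(5,2)–2(6,3)≠ 1(5,2)–1(6,1)= 1(5,3)–1(5,4)= 1(5,3)–2(6,3)≠ 1(5,3)–1(6,4)= 1(5,3)–1(6,2)= 1(5,4)–1(6,4)= 1(5,4)–2(6,3)≠  → 3/15 unlike.
Row 6: 1(6,1)–1(6,2)= 1(6,2)–2(6,3)≠ 2(6,3)–1(6,4)≠  → 2/3 unlike.
Total adjacent occupied pairs: 89; unlike-type pairs: 22.

22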